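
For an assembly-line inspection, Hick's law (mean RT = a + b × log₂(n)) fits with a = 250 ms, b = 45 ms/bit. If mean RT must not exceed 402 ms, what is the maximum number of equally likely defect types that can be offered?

10

Information budget: (402 − 250)/45 = 3.3778 bits, so n ≤ 2^3.3778 = 10.395 → at most 10.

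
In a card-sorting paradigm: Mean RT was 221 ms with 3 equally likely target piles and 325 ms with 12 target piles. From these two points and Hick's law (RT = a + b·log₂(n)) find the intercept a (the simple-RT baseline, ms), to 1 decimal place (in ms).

138.6 ms

b = (RT₂ − RT₁)/(log₂ n₂ − log₂ n₁) = (325 − 221)/(3.5850 − 1.5850) = 52.000 ms/bit.
a = RT₁ − b·log₂ n₁ = 221 − 52.000 × 1.5850 = 138.582 ms.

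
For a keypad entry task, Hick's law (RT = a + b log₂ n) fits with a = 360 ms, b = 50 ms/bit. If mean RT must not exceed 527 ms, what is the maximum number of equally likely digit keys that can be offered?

Set 360 + 50·log₂ n ≤ 527 → log₂ n ≤ (527 − 360)/50 = 3.3400.
So n ≤ 2^3.3400 = 10.126; the largest integer n is 10.

10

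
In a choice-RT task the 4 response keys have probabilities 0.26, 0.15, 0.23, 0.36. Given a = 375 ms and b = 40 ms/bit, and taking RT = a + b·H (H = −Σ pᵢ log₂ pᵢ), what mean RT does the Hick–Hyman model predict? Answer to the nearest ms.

H = 0.26·log₂(1/0.26) + 0.15·log₂(1/0.15) + 0.23·log₂(1/0.23) + 0.36·log₂(1/0.36) = 1.9341 bits.
RT = 375 + 40 × 1.9341 = 452.36 ms.

452 ms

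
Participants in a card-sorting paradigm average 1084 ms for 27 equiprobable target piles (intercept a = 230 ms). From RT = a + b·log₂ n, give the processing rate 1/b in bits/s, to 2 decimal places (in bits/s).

b = (1084 − 230)/log₂ 27 = 854/4.7549 = 179.605 ms per bit = 0.17960 s/bit; the reciprocal is 5.568 bits/s.

5.57 bits/s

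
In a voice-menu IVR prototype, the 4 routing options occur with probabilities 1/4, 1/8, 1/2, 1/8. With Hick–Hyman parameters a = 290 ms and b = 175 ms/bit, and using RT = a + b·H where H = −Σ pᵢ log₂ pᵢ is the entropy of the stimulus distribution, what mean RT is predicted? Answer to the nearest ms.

596 ms

H = −Σ pᵢ log₂ pᵢ = 0.25·2 + 0.125·3 + 0.5·1 + 0.125·3 = 1.750 bits.
RT = 290 + 175 × 1.750 = 596.25 ms.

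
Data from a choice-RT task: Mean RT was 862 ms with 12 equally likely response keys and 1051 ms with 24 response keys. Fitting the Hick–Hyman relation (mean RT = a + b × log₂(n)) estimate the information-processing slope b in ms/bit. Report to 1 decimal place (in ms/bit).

Slope: b = (1051 − 862) / (log₂ 24 − log₂ 12) = 189/1.0000 = 189.000 ms/bit.

189.0 ms/bit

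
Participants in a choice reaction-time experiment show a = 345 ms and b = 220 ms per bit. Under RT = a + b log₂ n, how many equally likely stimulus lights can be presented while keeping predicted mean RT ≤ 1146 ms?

12

Set 345 + 220·log₂ n ≤ 1146 → log₂ n ≤ (1146 − 345)/220 = 3.6409.
So n ≤ 2^3.6409 = 12.474; the largest integer n is 12.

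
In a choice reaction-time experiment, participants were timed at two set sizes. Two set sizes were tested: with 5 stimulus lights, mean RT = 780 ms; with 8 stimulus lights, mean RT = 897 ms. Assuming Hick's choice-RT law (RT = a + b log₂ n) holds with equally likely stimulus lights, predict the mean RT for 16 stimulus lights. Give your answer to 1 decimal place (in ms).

With log₂ n on the abscissa the relation is linear; from the two conditions:
  b = (897 − 780) / (log₂ 8 − log₂ 5) = 117 / (3 − 2.3219) = 172.548 ms/bit
  a = 780 − 172.548 × 2.3219 = 379.356 ms
Then RT(16) = 379.356 + 172.548 × log₂ 16 = 379.356 + 172.548 × 4 ≈ 1069.548 ms.

1069.5 ms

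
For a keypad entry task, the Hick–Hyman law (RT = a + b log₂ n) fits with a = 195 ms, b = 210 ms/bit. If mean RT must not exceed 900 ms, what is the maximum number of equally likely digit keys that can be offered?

Information budget: (900 − 195)/210 = 3.3571 bits, so n ≤ 2^3.3571 = 10.247 → at most 10.

10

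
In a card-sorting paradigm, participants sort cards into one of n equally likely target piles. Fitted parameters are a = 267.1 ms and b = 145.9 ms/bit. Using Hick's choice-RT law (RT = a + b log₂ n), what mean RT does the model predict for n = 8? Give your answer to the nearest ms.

705 ms

log₂(8) = 3 bits, so RT = 267.1 + 145.9 × 3 ≈ 704.800 ms.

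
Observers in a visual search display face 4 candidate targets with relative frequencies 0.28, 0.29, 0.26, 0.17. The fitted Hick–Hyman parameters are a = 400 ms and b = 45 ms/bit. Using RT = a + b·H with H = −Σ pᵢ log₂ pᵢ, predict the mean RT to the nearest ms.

489 ms

H = 0.28·log₂(1/0.28) + 0.29·log₂(1/0.29) + 0.26·log₂(1/0.26) + 0.17·log₂(1/0.17) = 1.9720 bits.
RT = 400 + 45 × 1.9720 = 488.74 ms.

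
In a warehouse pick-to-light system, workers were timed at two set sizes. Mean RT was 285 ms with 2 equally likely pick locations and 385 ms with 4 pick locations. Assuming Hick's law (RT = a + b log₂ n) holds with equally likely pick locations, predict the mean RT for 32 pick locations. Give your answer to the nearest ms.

Solve the two-equation system in a and b:
  b = (385 − 285) / (log₂ 4 − log₂ 2) = 100 / (2 − 1) = 100 ms/bit
  a = 285 − 100 × 1 = 185 ms
Then RT(32) = 185 + 100 × log₂ 32 = 185 + 100 × 5 ≈ 685.000 ms.

685 ms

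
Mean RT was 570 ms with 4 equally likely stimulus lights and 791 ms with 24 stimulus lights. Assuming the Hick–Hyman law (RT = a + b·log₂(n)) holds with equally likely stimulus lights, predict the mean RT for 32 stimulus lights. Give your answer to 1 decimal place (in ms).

826.5 ms

Fit slope and intercept:
  b = (791 − 570) / (log₂ 24 − log₂ 4) = 221 / (4.5850 − 2) = 85.494 ms/bit
  a = 570 − 85.494 × 2 = 399.011 ms
Then RT(32) = 399.011 + 85.494 × log₂ 32 = 399.011 + 85.494 × 5 ≈ 826.483 ms.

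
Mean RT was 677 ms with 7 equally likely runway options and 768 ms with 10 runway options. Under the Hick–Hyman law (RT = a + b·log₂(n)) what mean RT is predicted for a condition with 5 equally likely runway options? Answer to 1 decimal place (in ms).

591.2 ms

With log₂ n on the abscissa the relation is linear; from the two conditions:
  b = (768 − 677) / (log₂ 10 − log₂ 7) = 91 / (3.3219 − 2.8074) = 176.846 ms/bit
  a = 677 − 176.846 × 2.8074 = 180.532 ms
Then RT(5) = 180.532 + 176.846 × log₂ 5 = 180.532 + 176.846 × 2.3219 ≈ 591.154 ms.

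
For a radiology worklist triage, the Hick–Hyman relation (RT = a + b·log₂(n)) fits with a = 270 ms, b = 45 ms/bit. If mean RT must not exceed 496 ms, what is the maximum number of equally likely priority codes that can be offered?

32

Information budget: (496 − 270)/45 = 5.0222 bits, so n ≤ 2^5.0222 = 32.497 → at most 32.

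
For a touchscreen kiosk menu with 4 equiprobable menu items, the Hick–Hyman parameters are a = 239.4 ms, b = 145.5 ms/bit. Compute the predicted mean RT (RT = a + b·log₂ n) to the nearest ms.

log₂(4) = 2 bits, so RT = 239.4 + 145.5 × 2 ≈ 530.400 ms.

530 ms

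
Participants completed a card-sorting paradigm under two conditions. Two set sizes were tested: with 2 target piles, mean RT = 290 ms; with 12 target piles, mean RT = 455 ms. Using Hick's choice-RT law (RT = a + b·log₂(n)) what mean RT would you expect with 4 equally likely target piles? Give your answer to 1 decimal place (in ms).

Solve the two-equation system in a and b:
  b = (455 − 290) / (log₂ 12 − log₂ 2) = 165 / (3.5850 − 1) = 63.831 ms/bit
  a = 290 − 63.831 × 1 = 226.169 ms
Then RT(4) = 226.169 + 63.831 × log₂ 4 = 226.169 + 63.831 × 2 ≈ 353.831 ms.

353.8 ms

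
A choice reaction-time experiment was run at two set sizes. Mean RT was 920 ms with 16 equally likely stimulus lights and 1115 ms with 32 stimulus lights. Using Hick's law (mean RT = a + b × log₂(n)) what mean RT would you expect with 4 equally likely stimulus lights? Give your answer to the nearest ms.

Solve the two-equation system in a and b:
  b = (1115 − 920) / (log₂ 32 − log₂ 16) = 195 / (5 − 4) = 195 ms/bit
  a = 920 − 195 × 4 = 140 ms
Then RT(4) = 140 + 195 × log₂ 4 = 140 + 195 × 2 ≈ 530.000 ms.

530 ms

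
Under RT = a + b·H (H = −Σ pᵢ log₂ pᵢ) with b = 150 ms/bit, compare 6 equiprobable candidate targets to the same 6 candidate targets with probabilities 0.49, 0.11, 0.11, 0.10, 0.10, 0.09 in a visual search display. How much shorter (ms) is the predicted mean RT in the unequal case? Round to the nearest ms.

60 ms

Equiprobable entropy H₀ = log₂ 6 = 2.5850 bits.
Skewed entropy H = −Σ pᵢ log₂ pᵢ = 2.1819 bits.
ΔRT = b·(H₀ − H) = 150 × 0.4031 = 60.46 ms.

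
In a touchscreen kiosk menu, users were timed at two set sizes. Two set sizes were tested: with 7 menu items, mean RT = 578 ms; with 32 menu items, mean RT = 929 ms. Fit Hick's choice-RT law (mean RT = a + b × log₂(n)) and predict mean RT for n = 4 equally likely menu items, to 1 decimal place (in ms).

RT is linear in log₂ n, so two points fix the line:
  b = (929 − 578) / (log₂ 32 − log₂ 7) = 351 / (5 − 2.8074) = 160.081 ms/bit
  a = 578 − 160.081 × 2.8074 = 128.597 ms
Then RT(4) = 128.597 + 160.081 × log₂ 4 = 128.597 + 160.081 × 2 ≈ 448.758 ms.

448.8 ms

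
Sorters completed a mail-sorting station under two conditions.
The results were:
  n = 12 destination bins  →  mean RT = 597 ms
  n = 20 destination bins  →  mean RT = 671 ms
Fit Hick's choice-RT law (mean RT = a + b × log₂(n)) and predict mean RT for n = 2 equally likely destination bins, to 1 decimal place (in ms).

337.4 ms

RT is linear in log₂ n, so two points fix the line:
  b = (671 − 597) / (log₂ 20 − log₂ 12) = 74 / (4.3219 − 3.5850) = 100.412 ms/bit
  a = 597 − 100.412 × 3.5850 = 237.028 ms
Then RT(2) = 237.028 + 100.412 × log₂ 2 = 237.028 + 100.412 × 1 ≈ 337.439 ms.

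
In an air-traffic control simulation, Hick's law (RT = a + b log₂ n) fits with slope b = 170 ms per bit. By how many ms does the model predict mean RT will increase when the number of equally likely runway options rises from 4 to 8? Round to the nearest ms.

170 ms

Only the slope matters, since a is common to both: ΔRT = b·log₂(n₂/n₁).
log₂(8) − log₂(4) = log₂(8/4) = log₂(2) = 1.
ΔRT = 170 × 1.0000 = 170.000 ms.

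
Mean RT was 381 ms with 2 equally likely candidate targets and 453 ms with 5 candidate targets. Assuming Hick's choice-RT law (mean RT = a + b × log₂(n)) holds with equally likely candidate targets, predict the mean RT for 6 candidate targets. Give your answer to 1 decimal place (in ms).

RT is linear in log₂ n, so two points fix the line:
  b = (453 − 381) / (log₂ 5 − log₂ 2) = 72 / (2.3219 − 1) = 54.466 ms/bit
  a = 381 − 54.466 × 1 = 326.534 ms
Then RT(6) = 326.534 + 54.466 × log₂ 6 = 326.534 + 54.466 × 2.5850 ≈ 467.326 ms.

467.3 ms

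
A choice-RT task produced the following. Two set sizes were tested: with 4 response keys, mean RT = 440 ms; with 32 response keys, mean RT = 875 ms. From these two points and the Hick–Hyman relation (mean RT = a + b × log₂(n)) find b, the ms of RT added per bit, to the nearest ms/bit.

The slope on a log₂ axis is (875 − 440) / (5 − 2) = 145 ms/bit.

145 ms/bit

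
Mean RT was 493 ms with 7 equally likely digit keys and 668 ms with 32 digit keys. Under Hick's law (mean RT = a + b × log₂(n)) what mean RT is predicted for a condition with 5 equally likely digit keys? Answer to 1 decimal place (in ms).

454.3 ms

Fit slope and intercept:
  b = (668 − 493) / (log₂ 32 − log₂ 7) = 175 / (5 − 2.8074) = 79.812 ms/bit
  a = 493 − 79.812 × 2.8074 = 268.939 ms
Then RT(5) = 268.939 + 79.812 × log₂ 5 = 268.939 + 79.812 × 2.3219 ≈ 454.257 ms.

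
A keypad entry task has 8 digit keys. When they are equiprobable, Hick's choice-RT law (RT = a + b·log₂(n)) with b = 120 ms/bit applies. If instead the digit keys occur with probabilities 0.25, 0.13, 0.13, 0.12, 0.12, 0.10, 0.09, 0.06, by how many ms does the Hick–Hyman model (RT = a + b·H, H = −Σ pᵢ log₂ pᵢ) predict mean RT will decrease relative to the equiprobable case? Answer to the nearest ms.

13 ms

The RT saving is b·ΔH. Equiprobable H₀ = log₂(8) = 3.0000 bits; with the given probabilities H = 2.8878 bits.
b·(H₀ − H) = 120 × (3.0000 − 2.8878) = 13.46 ms.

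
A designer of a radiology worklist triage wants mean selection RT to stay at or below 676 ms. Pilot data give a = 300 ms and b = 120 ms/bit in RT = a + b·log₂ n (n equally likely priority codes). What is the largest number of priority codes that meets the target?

8

120·log₂ n ≤ 676 − 300 = 376, giving log₂ n ≤ 3.1333 and n ≤ 8.775. The largest whole number is 8.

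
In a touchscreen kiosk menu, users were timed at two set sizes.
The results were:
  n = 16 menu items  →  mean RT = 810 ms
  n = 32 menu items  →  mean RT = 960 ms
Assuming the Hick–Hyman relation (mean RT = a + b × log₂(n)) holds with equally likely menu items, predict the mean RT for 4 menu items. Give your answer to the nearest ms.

With log₂ n on the abscissa the relation is linear; from the two conditions:
  b = (960 − 810) / (log₂ 32 − log₂ 16) = 150 / (5 − 4) = 150 ms/bit
  a = 810 − 150 × 4 = 210 ms
Then RT(4) = 210 + 150 × log₂ 4 = 210 + 150 × 2 ≈ 510.000 ms.

510 ms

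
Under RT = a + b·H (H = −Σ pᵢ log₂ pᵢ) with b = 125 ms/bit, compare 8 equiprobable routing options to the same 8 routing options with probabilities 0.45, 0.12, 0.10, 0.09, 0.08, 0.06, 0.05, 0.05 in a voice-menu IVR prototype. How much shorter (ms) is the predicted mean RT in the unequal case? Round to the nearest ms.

63 ms

The RT saving is b·ΔH. Equiprobable H₀ = log₂(8) = 3.0000 bits; with the given probabilities H = 2.4976 bits.
b·(H₀ − H) = 125 × (3.0000 − 2.4976) = 62.81 ms.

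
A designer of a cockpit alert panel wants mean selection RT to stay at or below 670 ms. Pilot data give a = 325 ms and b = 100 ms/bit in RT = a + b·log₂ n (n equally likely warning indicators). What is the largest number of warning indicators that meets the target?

100·log₂ n ≤ 670 − 325 = 345, giving log₂ n ≤ 3.4500 and n ≤ 10.928. The largest whole number is 10.

10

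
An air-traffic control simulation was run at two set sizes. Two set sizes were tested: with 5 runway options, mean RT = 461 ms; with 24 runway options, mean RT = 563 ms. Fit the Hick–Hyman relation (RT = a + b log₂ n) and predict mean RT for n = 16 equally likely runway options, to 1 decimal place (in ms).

Fit slope and intercept:
  b = (563 − 461) / (log₂ 24 − log₂ 5) = 102 / (4.5850 − 2.3219) = 45.072 ms/bit
  a = 461 − 45.072 × 2.3219 = 356.346 ms
Then RT(16) = 356.346 + 45.072 × log₂ 16 = 356.346 + 45.072 × 4 ≈ 536.634 ms.

536.6 ms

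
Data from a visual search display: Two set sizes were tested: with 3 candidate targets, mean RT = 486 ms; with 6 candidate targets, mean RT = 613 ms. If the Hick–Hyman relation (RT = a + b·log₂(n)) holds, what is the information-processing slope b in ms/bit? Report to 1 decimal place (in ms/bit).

The slope on a log₂ axis is (613 − 486) / (2.5850 − 1.5850) = 127.000 ms/bit.

127.0 ms/bit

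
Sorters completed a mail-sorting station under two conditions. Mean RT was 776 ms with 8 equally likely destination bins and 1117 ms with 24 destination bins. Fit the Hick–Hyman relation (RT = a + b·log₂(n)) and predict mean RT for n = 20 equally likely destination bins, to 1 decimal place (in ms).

1060.4 ms

Solve the two-equation system in a and b:
  b = (1117 − 776) / (log₂ 24 − log₂ 8) = 341 / (4.5850 − 3) = 215.147 ms/bit
  a = 776 − 215.147 × 3 = 130.559 ms
Then RT(20) = 130.559 + 215.147 × log₂ 20 = 130.559 + 215.147 × 4.3219 ≈ 1060.409 ms.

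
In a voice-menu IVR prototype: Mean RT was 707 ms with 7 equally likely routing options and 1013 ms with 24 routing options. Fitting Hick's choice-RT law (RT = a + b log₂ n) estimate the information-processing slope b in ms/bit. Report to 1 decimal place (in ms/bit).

The slope on a log₂ axis is (1013 − 707) / (4.5850 − 2.8074) = 172.141 ms/bit.

172.1 ms/bit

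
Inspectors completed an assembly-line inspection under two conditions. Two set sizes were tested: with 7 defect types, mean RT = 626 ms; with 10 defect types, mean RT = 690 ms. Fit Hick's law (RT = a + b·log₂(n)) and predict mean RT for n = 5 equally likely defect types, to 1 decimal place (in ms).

Solve the two-equation system in a and b:
  b = (690 − 626) / (log₂ 10 − log₂ 7) = 64 / (3.3219 − 2.8074) = 124.375 ms/bit
  a = 626 − 124.375 × 2.8074 = 276.835 ms
Then RT(5) = 276.835 + 124.375 × log₂ 5 = 276.835 + 124.375 × 2.3219 ≈ 565.625 ms.

565.6 ms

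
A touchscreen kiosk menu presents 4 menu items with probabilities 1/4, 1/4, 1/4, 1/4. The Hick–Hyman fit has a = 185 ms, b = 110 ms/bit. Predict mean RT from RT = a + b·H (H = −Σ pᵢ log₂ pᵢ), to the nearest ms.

Each term −pᵢ log₂ pᵢ: 0.25·2 + 0.25·2 + 0.25·2 + 0.25·2; summed, H = 2.000 bits.
Mean RT = a + bH = 185 + 110·2.000 = 405.00 ms.

405 ms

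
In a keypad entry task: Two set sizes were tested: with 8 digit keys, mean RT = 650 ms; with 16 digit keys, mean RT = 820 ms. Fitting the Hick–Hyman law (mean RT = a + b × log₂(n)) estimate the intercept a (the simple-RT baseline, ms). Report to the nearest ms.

b = (RT₂ − RT₁)/(log₂ n₂ − log₂ n₁) = (820 − 650)/(4 − 3) = 170 ms/bit.
a = RT₁ − b·log₂ n₁ = 650 − 170 × 3 = 140.000 ms.

140 ms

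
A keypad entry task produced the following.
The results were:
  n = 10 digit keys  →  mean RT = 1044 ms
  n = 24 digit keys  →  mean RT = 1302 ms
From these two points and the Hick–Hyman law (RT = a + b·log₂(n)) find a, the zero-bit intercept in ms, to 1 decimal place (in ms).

365.4 ms

b = (RT₂ − RT₁)/(log₂ n₂ − log₂ n₁) = (1302 − 1044)/(4.5850 − 3.3219) = 204.270 ms/bit.
a = RT₁ − b·log₂ n₁ = 1044 − 204.270 × 3.3219 = 365.430 ms.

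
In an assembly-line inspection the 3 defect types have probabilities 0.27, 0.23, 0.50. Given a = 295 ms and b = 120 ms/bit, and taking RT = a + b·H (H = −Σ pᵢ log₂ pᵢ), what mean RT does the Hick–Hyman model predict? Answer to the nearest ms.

H = 0.27·log₂(1/0.27) + 0.23·log₂(1/0.23) + 0.50·log₂(1/0.50) = 1.4977 bits.
RT = 295 + 120 × 1.4977 = 474.72 ms.

475 ms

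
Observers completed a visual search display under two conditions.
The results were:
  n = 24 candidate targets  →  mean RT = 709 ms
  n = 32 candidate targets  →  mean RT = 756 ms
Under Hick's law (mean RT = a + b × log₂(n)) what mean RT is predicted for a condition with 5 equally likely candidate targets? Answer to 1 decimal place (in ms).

452.7 ms

Fit slope and intercept:
  b = (756 − 709) / (log₂ 32 − log₂ 24) = 47 / (5 − 4.5850) = 113.243 ms/bit
  a = 709 − 113.243 × 4.5850 = 189.786 ms
Then RT(5) = 189.786 + 113.243 × log₂ 5 = 189.786 + 113.243 × 2.3219 ≈ 452.728 ms.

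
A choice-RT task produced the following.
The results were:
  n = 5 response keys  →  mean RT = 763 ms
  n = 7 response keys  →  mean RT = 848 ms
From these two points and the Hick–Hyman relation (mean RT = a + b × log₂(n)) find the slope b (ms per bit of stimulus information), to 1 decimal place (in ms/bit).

b = (RT₂ − RT₁)/(log₂ n₂ − log₂ n₁) = (848 − 763)/(2.8074 − 2.3219) = 175.104 ms/bit.

175.1 ms/bit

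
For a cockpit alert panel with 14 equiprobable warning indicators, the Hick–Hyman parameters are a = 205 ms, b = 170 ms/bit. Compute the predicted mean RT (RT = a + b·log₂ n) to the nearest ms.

log₂(14) = 3.8074 bits, so RT = 205 + 170 × 3.8074 ≈ 852.250 ms.

852 ms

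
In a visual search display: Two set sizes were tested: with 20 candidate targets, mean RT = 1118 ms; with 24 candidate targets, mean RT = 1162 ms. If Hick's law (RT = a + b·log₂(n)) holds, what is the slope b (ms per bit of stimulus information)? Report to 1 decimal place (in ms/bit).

The slope on a log₂ axis is (1162 − 1118) / (4.5850 − 4.3219) = 167.278 ms/bit.

167.3 ms/bit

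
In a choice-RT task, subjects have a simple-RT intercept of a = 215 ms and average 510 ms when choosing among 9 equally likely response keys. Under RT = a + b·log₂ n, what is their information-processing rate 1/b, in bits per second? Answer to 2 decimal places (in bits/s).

b = (510 − 215)/log₂ 9 = 295/3.1699 = 93.062 ms per bit = 0.09306 s/bit; the reciprocal is 10.746 bits/s.

10.75 bits/s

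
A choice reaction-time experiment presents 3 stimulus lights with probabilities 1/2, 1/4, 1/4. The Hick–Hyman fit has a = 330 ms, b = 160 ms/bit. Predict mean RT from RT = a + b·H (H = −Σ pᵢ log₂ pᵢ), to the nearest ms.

Each term −pᵢ log₂ pᵢ: 0.5·1 + 0.25·2 + 0.25·2; summed, H = 1.500 bits.
Mean RT = a + bH = 330 + 160·1.500 = 570.00 ms.

570 ms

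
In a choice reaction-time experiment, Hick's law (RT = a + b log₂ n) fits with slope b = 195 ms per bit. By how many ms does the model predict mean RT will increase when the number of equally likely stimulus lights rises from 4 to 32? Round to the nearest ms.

ΔRT = (a + b log₂ n₂) − (a + b log₂ n₁) = b·(log₂ n₂ − log₂ n₁).
log₂(32) − log₂(4) = log₂(32/4) = log₂(8) = 3.
ΔRT = 195 × 3.0000 = 585.000 ms.

585 ms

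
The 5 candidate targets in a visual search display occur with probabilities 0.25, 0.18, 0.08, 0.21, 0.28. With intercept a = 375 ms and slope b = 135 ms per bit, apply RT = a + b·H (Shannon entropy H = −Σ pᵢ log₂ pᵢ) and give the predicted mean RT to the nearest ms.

Entropy contributions −pᵢ log₂ pᵢ: 0.5000, 0.4453, 0.2915, 0.4728, 0.5142; sum H = 2.2239 bits.
RT = a + bH = 375 + 135·2.2239 = 675.22 ms.

675 ms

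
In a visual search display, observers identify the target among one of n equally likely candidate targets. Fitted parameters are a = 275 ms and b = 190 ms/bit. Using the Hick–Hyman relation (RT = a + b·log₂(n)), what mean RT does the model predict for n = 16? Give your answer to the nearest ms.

log₂(16) = 4 bits, so RT = 275 + 190 × 4 ≈ 1035.000 ms.

1035 ms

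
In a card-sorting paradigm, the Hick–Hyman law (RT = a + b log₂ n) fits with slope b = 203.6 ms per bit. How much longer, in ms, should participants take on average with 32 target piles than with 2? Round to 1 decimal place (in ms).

The intercept a cancels: ΔRT = b·(log₂ n₂ − log₂ n₁) = b·log₂(n₂/n₁).
log₂(32) − log₂(2) = log₂(32/2) = log₂(16) = 4.
ΔRT = 203.6 × 4.0000 = 814.400 ms.

814.4 ms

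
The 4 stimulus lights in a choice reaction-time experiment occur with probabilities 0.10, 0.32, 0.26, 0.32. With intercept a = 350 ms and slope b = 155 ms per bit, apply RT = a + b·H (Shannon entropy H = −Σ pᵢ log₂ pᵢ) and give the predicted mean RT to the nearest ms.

643 ms

H = 0.10·log₂(1/0.10) + 0.32·log₂(1/0.32) + 0.26·log₂(1/0.26) + 0.32·log₂(1/0.32) = 1.8895 bits.
RT = 350 + 155 × 1.8895 = 642.88 ms.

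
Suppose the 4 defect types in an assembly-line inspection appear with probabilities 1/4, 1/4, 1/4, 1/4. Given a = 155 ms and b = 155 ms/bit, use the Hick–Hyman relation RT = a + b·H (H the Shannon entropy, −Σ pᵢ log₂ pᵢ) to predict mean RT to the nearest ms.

465 ms

Each term −pᵢ log₂ pᵢ: 0.25·2 + 0.25·2 + 0.25·2 + 0.25·2; summed, H = 2.000 bits.
Mean RT = a + bH = 155 + 155·2.000 = 465.00 ms.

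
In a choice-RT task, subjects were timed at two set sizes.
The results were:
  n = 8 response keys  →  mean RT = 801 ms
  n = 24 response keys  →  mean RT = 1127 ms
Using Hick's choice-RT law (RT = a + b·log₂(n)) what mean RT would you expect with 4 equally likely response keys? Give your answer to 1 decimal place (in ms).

595.3 ms

RT is linear in log₂ n, so two points fix the line:
  b = (1127 − 801) / (log₂ 24 − log₂ 8) = 326 / (4.5850 − 3) = 205.683 ms/bit
  a = 801 − 205.683 × 3 = 183.951 ms
Then RT(4) = 183.951 + 205.683 × log₂ 4 = 183.951 + 205.683 × 2 ≈ 595.317 ms.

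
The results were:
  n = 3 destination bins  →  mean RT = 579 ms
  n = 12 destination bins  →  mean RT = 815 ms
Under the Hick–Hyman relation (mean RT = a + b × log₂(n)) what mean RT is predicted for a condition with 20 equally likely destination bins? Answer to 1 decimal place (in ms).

902.0 ms

RT is linear in log₂ n, so two points fix the line:
  b = (815 − 579) / (log₂ 12 − log₂ 3) = 236 / (3.5850 − 1.5850) = 118.000 ms/bit
  a = 579 − 118.000 × 1.5850 = 391.974 ms
Then RT(20) = 391.974 + 118.000 × log₂ 20 = 391.974 + 118.000 × 4.3219 ≈ 901.962 ms.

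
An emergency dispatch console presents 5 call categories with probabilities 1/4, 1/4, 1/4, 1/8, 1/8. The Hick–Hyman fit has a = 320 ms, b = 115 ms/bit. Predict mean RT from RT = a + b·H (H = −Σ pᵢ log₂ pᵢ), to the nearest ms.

579 ms

H = −Σ pᵢ log₂ pᵢ = 0.25·2 + 0.25·2 + 0.25·2 + 0.125·3 + 0.125·3 = 2.250 bits.
RT = 320 + 115 × 2.250 = 578.75 ms.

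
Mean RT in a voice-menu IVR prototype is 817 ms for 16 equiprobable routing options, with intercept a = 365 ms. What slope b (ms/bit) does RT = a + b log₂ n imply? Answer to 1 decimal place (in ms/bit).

113.0 ms/bit

log₂(16) = 4 bits.
b = (RT − a)/log₂ n = (817 − 365) / 4 = 113.000 ms/bit.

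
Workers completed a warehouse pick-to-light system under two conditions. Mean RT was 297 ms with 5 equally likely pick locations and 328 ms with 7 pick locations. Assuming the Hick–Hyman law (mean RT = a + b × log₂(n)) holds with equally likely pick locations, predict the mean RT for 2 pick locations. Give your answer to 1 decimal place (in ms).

212.6 ms

Fit slope and intercept:
  b = (328 − 297) / (log₂ 7 − log₂ 5) = 31 / (2.8074 − 2.3219) = 63.861 ms/bit
  a = 297 − 63.861 × 2.3219 = 148.719 ms
Then RT(2) = 148.719 + 63.861 × log₂ 2 = 148.719 + 63.861 × 1 ≈ 212.580 ms.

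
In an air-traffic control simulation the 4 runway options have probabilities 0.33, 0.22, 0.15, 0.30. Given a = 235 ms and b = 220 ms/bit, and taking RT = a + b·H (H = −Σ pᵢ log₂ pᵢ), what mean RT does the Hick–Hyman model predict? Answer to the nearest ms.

662 ms

Entropy contributions −pᵢ log₂ pᵢ: 0.5278, 0.4806, 0.4105, 0.5211; sum H = 1.9400 bits.
RT = a + bH = 235 + 220·1.9400 = 661.81 ms.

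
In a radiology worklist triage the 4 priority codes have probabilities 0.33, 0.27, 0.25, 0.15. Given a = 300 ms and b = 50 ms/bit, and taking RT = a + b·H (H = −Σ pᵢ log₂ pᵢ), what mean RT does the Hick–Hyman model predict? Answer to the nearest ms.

Entropy contributions −pᵢ log₂ pᵢ: 0.5278, 0.5100, 0.5000, 0.4105; sum H = 1.9484 bits.
RT = a + bH = 300 + 50·1.9484 = 397.42 ms.

397 ms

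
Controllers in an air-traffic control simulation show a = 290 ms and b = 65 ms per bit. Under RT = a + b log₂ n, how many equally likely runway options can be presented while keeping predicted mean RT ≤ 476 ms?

Information budget: (476 − 290)/65 = 2.8615 bits, so n ≤ 2^2.8615 = 7.268 → at most 7.

7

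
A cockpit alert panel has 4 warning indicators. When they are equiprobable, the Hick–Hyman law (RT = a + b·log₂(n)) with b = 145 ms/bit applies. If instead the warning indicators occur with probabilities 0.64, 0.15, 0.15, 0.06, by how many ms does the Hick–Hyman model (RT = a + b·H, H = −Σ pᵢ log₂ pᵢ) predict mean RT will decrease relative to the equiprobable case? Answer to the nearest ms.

Equiprobable entropy H₀ = log₂ 4 = 2.0000 bits.
Skewed entropy H = −Σ pᵢ log₂ pᵢ = 1.4767 bits.
ΔRT = b·(H₀ − H) = 145 × 0.5233 = 75.88 ms.

76 ms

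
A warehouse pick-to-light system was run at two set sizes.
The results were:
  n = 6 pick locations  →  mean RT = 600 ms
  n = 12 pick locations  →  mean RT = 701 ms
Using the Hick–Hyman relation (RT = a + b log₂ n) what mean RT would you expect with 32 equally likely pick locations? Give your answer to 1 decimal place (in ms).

Solve the two-equation system in a and b:
  b = (701 − 600) / (log₂ 12 − log₂ 6) = 101 / (3.5850 − 2.5850) = 101.000 ms/bit
  a = 600 − 101.000 × 2.5850 = 338.919 ms
Then RT(32) = 338.919 + 101.000 × log₂ 32 = 338.919 + 101.000 × 5 ≈ 843.919 ms.

843.9 ms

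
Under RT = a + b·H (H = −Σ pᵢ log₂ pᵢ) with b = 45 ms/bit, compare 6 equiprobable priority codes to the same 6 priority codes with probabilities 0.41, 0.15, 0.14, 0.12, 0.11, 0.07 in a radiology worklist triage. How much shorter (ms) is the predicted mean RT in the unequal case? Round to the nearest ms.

Equiprobable entropy H₀ = log₂ 6 = 2.5850 bits.
Skewed entropy H = −Σ pᵢ log₂ pᵢ = 2.3209 bits.
ΔRT = b·(H₀ − H) = 45 × 0.2640 = 11.88 ms.

12 ms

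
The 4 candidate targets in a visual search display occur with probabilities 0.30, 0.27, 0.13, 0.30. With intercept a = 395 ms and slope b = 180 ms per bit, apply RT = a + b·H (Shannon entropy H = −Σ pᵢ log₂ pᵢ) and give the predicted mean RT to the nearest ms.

743 ms

H = 0.30·log₂(1/0.30) + 0.27·log₂(1/0.27) + 0.13·log₂(1/0.13) + 0.30·log₂(1/0.30) = 1.9348 bits.
RT = 395 + 180 × 1.9348 = 743.27 ms.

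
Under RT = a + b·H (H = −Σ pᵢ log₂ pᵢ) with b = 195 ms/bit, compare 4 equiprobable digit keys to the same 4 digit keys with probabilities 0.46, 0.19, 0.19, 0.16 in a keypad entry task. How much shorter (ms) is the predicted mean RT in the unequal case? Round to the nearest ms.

29 ms

Equiprobable entropy H₀ = log₂ 4 = 2.0000 bits.
Skewed entropy H = −Σ pᵢ log₂ pᵢ = 1.8488 bits.
ΔRT = b·(H₀ − H) = 195 × 0.1512 = 29.48 ms.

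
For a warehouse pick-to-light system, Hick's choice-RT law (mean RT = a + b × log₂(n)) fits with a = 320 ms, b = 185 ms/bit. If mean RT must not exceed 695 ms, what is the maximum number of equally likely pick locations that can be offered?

185·log₂ n ≤ 695 − 320 = 375, giving log₂ n ≤ 2.0270 and n ≤ 4.076. The largest whole number is 4.

4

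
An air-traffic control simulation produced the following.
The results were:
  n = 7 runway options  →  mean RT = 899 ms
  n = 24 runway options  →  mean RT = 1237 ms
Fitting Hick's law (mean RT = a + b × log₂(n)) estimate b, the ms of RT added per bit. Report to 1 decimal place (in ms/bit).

190.1 ms/bit

b = (RT₂ − RT₁)/(log₂ n₂ − log₂ n₁) = (1237 − 899)/(4.5850 − 2.8074) = 190.143 ms/bit.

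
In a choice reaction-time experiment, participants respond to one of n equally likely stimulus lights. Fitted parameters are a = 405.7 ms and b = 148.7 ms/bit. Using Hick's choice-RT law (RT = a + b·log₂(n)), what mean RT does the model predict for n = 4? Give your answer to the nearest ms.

703 ms

log₂(4) = 2 bits, so RT = 405.7 + 148.7 × 2 ≈ 703.100 ms.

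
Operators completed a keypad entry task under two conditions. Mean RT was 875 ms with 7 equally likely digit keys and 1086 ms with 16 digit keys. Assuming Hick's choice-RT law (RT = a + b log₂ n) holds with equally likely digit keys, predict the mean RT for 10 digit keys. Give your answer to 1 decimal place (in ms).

966.0 ms

With log₂ n on the abscissa the relation is linear; from the two conditions:
  b = (1086 − 875) / (log₂ 16 − log₂ 7) = 211 / (4 − 2.8074) = 176.918 ms/bit
  a = 875 − 176.918 × 2.8074 = 378.329 ms
Then RT(10) = 378.329 + 176.918 × log₂ 10 = 378.329 + 176.918 × 3.3219 ≈ 966.037 ms.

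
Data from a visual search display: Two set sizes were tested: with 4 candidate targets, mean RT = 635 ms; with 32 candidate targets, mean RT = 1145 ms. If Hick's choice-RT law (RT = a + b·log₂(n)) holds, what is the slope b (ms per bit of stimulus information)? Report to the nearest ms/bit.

Slope: b = (1145 − 635) / (log₂ 32 − log₂ 4) = 510/3.0000 = 170 ms/bit.

170 ms/bit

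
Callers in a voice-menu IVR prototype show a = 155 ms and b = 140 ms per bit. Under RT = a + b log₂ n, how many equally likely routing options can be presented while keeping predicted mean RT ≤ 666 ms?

12

Set 155 + 140·log₂ n ≤ 666 → log₂ n ≤ (666 − 155)/140 = 3.6500.
So n ≤ 2^3.6500 = 12.553; the largest integer n is 12.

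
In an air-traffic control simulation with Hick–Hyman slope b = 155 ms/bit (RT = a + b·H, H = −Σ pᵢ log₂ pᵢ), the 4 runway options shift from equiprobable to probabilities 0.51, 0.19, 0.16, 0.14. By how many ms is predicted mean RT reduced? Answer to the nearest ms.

The RT saving is b·ΔH. Equiprobable H₀ = log₂(4) = 2.0000 bits; with the given probabilities H = 1.7708 bits.
b·(H₀ − H) = 155 × (2.0000 − 1.7708) = 35.53 ms.

36 ms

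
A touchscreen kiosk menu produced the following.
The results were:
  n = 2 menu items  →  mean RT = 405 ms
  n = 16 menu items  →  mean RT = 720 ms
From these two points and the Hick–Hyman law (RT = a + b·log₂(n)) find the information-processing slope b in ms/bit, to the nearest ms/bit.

Slope: b = (720 − 405) / (log₂ 16 − log₂ 2) = 315/3.0000 = 105 ms/bit.

105 ms/bit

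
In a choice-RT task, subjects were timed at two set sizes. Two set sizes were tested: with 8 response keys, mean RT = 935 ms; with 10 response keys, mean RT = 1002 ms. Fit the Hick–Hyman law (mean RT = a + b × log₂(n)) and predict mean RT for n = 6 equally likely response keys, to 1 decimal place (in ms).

848.6 ms

With log₂ n on the abscissa the relation is linear; from the two conditions:
  b = (1002 − 935) / (log₂ 10 − log₂ 8) = 67 / (3.3219 − 3) = 208.121 ms/bit
  a = 935 − 208.121 × 3 = 310.637 ms
Then RT(6) = 310.637 + 208.121 × log₂ 6 = 310.637 + 208.121 × 2.5850 ≈ 848.622 ms.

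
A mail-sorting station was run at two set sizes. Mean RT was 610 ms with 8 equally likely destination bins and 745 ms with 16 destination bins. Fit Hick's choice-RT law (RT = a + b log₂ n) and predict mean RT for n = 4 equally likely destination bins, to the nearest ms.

Solve the two-equation system in a and b:
  b = (745 − 610) / (log₂ 16 − log₂ 8) = 135 / (4 − 3) = 135 ms/bit
  a = 610 − 135 × 3 = 205 ms
Then RT(4) = 205 + 135 × log₂ 4 = 205 + 135 × 2 ≈ 475.000 ms.

475 ms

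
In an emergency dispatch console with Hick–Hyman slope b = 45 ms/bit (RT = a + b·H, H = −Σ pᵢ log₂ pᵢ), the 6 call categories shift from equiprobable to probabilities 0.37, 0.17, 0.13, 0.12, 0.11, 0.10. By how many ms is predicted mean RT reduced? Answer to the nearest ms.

8 ms

Equiprobable entropy H₀ = log₂ 6 = 2.5850 bits.
Skewed entropy H = −Σ pᵢ log₂ pᵢ = 2.3975 bits.
ΔRT = b·(H₀ − H) = 45 × 0.1875 = 8.44 ms.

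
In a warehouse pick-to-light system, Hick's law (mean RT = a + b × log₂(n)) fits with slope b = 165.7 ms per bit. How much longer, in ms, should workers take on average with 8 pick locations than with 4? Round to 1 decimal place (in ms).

165.7 ms

Only the slope matters, since a is common to both: ΔRT = b·log₂(n₂/n₁).
log₂(8) − log₂(4) = log₂(8/4) = log₂(2) = 1.
ΔRT = 165.7 × 1.0000 = 165.700 ms.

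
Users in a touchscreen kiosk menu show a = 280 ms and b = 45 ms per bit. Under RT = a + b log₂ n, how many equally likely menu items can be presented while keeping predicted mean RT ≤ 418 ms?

45·log₂ n ≤ 418 − 280 = 138, giving log₂ n ≤ 3.0667 and n ≤ 8.378. The largest whole number is 8.

8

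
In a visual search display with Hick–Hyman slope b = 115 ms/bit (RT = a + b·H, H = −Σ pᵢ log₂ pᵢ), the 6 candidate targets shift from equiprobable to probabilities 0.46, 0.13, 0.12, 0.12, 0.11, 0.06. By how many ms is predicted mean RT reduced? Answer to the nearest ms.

41 ms

Equiprobable entropy H₀ = log₂ 6 = 2.5850 bits.
Skewed entropy H = −Σ pᵢ log₂ pᵢ = 2.2259 bits.
ΔRT = b·(H₀ − H) = 115 × 0.3590 = 41.29 ms.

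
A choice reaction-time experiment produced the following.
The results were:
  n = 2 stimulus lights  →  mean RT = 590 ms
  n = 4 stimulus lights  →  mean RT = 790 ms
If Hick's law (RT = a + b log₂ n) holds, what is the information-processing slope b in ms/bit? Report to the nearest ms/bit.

200 ms/bit

Slope: b = (790 − 590) / (log₂ 4 − log₂ 2) = 200/1.0000 = 200 ms/bit.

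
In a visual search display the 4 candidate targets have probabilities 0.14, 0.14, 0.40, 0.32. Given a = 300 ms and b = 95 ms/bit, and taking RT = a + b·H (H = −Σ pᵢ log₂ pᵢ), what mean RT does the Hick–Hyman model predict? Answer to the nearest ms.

Entropy contributions −pᵢ log₂ pᵢ: 0.3971, 0.3971, 0.5288, 0.5260; sum H = 1.8490 bits.
RT = a + bH = 300 + 95·1.8490 = 475.66 ms.

476 ms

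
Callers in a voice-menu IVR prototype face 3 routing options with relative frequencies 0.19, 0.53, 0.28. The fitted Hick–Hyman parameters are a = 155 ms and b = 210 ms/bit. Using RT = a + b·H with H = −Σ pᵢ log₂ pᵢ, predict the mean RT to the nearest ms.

Entropy contributions −pᵢ log₂ pᵢ: 0.4552, 0.4854, 0.5142; sum H = 1.4549 bits.
RT = a + bH = 155 + 210·1.4549 = 460.53 ms.

461 ms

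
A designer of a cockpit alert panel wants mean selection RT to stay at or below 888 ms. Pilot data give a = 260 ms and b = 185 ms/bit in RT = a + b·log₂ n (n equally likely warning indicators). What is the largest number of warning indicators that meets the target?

Set 260 + 185·log₂ n ≤ 888 → log₂ n ≤ (888 − 260)/185 = 3.3946.
So n ≤ 2^3.3946 = 10.517; the largest integer n is 10.

10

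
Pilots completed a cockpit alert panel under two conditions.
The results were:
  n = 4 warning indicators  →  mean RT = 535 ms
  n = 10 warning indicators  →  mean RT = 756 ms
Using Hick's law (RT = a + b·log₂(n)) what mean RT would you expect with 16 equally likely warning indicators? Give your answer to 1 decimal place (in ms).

Fit slope and intercept:
  b = (756 − 535) / (log₂ 10 − log₂ 4) = 221 / (3.3219 − 2) = 167.180 ms/bit
  a = 535 − 167.180 × 2 = 200.640 ms
Then RT(16) = 200.640 + 167.180 × log₂ 16 = 200.640 + 167.180 × 4 ≈ 869.360 ms.

869.4 ms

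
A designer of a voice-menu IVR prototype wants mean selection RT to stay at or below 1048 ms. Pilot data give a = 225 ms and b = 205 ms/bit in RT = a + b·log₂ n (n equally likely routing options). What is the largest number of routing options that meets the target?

Set 225 + 205·log₂ n ≤ 1048 → log₂ n ≤ (1048 − 225)/205 = 4.0146.
So n ≤ 2^4.0146 = 16.163; the largest integer n is 16.

16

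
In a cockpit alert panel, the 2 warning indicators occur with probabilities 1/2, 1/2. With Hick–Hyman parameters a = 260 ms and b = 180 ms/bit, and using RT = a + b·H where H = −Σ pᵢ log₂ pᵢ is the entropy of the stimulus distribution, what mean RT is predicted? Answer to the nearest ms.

H = −Σ pᵢ log₂ pᵢ = 0.5·1 + 0.5·1 = 1.000 bits.
RT = 260 + 180 × 1.000 = 440.00 ms.

440 ms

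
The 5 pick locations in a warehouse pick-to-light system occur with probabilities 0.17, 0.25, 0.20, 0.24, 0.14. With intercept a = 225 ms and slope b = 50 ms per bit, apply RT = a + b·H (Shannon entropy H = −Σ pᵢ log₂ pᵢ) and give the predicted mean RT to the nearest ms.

H = 0.17·log₂(1/0.17) + 0.25·log₂(1/0.25) + 0.20·log₂(1/0.20) + 0.24·log₂(1/0.24) + 0.14·log₂(1/0.14) = 2.2902 bits.
RT = 225 + 50 × 2.2902 = 339.51 ms.

340 ms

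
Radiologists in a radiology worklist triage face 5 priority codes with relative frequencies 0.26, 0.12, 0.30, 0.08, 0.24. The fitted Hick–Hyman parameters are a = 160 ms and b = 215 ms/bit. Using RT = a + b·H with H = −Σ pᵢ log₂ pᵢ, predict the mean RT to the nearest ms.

Entropy contributions −pᵢ log₂ pᵢ: 0.5053, 0.3671, 0.5211, 0.2915, 0.4941; sum H = 2.1791 bits.
RT = a + bH = 160 + 215·2.1791 = 628.50 ms.

629 ms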